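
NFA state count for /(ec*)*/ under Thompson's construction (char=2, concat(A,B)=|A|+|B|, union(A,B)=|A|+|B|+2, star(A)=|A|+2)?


Syntax tree has 2 char leaf(s), 0 union(s), 2 star(s)
chars contribute 2×2 = 4; each union adds +2; each star adds +2
Total: 4 + 0 + 4 = 8 states


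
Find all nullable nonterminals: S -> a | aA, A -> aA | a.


A nonterminal is nullable iff some alternative derives ε (directly, or every symbol in it is nullable)
Nullable: {}


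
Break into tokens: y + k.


Scan left to right, longest-match per lexeme
Tokens: ID(y), OP(+), ID(k)


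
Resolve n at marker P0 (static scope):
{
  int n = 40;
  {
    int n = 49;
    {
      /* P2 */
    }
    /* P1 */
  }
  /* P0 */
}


n declared in the same block as P0
n = 40


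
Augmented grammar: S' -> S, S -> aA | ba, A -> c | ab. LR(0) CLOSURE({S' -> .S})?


Start: S' -> .S
For each item with dot before a nonterminal B, add B -> .γ for every B-production
Closure: [S' -> .S, S -> .aA, S -> .ba]


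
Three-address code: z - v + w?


Break into single-operator statements:
t1 = z - v
t2 = t1 + w


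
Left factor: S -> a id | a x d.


Common prefix: 'a'
Factored: S -> a S', S' -> id | x d


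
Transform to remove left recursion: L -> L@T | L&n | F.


Left-recursive alternatives: L@T, L&n; non-recursive: F
Introduce L': L -> FL', L' -> @TL' | &nL' | ε


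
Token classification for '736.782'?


Pattern: digits with a decimal point
Type: FLOAT_LITERAL


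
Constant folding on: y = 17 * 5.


17 * 5 = 85 at compile time
Optimized: y = 85


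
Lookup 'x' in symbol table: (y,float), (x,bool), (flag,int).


Lookup 'x' → type bool


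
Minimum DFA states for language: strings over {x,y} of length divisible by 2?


Track length mod 2: states 0..1, accept at 0
Minimal DFA: 2 states


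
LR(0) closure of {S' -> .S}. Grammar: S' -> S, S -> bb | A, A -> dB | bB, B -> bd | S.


Start: S' -> .S
For each item with dot before a nonterminal B, add B -> .γ for every B-production
Closure: [S' -> .S, S -> .bb, S -> .A, A -> .dB, A -> .bB]


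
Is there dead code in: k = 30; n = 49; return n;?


k is assigned but never read
Dead: 'k = 30'


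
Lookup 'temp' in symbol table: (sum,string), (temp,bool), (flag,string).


Lookup 'temp' → type bool


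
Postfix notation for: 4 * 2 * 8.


Left to right (same or higher precedence on left)
Postfix: 4 2 * 8 *


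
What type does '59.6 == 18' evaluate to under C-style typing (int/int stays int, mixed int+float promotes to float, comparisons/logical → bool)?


Operand types: float == int
Rule: comparison yields bool
Result type: bool


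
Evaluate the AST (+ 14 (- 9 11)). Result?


Evaluate inner: (- 9 11) = -2
Evaluate root: (+ 14 -2) = 12
Result: 12


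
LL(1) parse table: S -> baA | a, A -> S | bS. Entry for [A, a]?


For [A, a]: 'a' ∈ FIRST(S)
Entry: A -> S


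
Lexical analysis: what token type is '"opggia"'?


Pattern: double-quoted sequence
Type: STRING_LITERAL


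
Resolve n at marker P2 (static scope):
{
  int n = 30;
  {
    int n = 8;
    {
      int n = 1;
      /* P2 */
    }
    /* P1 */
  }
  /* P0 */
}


n declared in the same block as P2
n = 1


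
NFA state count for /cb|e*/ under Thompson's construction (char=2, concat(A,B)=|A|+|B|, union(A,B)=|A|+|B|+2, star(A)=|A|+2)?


Syntax tree has 3 char leaf(s), 1 union(s), 1 star(s)
chars contribute 3×2 = 6; each union adds +2; each star adds +2
Total: 6 + 2 + 2 = 10 states


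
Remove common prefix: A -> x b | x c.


Common prefix: 'x'
Factored: A -> x A', A' -> b | c


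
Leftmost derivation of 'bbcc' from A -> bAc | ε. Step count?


Derivation: A => bAc => bbAcc => bbcc
Steps: 3


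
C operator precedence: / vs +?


'/' is multiplicative (level 10); '+' is additive (level 9)
Higher level binds tighter
'/' has higher precedence than '+'


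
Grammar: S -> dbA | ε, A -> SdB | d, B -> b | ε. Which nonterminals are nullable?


A nonterminal is nullable iff some alternative derives ε (directly, or every symbol in it is nullable)
Nullable: {B, S}


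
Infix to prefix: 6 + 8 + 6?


left-to-right (same/higher precedence on left): tree is (+ (+ 6 8) 6)
Prefix: + + 6 8 6


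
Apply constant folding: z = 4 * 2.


4 * 2 = 8 at compile time
Optimized: z = 8


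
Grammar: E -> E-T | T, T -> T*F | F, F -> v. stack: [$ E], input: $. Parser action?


start symbol E on stack, input exhausted
Action: accept


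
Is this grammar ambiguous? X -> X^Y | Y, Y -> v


precedence layered via separate nonterminal Y: deterministic
Unambiguous


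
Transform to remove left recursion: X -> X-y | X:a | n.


Left-recursive alternatives: X-y, X:a; non-recursive: n
Introduce X': X -> nX', X' -> -yX' | :aX' | ε


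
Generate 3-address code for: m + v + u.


Break into single-operator statements:
t1 = m + v
t2 = t1 + u


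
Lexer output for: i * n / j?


Scan left to right, longest-match per lexeme
Tokens: ID(i), OP(*), ID(n), OP(/), ID(j)


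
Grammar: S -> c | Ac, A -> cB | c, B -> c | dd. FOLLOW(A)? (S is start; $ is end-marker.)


$ ∈ FOLLOW(S). For each A -> αBβ: add FIRST(β)\{ε} to FOLLOW(B); if β nullable, add FOLLOW(A).
FOLLOW(A) = {c}


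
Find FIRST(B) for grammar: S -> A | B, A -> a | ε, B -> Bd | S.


Per alternative of B: FIRST(Bd) = {a, d}; FIRST(S) = {a, d, ε}
FIRST(B) = {a, d, ε}


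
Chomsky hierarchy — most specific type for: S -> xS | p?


Right-linear: every RHS is a terminal or a terminal followed by one nonterminal
Classification: Type 3 (Regular)


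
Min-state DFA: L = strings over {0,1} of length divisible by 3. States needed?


Track length mod 3: states 0..2, accept at 0
Minimal DFA: 3 states


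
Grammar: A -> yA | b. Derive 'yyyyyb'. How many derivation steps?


Derivation: A => yA => yyA => yyyA => yyyyA => yyyyyA => yyyyyb
Steps: 6


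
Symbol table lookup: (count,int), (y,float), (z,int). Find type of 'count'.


Lookup 'count' → type int


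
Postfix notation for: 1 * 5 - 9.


Left to right (same or higher precedence on left)
Postfix: 1 5 * 9 -


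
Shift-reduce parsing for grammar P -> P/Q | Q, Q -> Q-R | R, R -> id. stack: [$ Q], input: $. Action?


lookahead ∉ {-} so Q won't extend; reduce P -> Q
Action: reduce (P -> Q)


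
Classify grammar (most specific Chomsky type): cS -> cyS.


LHS has context (more than one symbol) and |LHS| ≤ |RHS|
Classification: Type 1 (Context-Sensitive)


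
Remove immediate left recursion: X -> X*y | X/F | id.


Left-recursive alternatives: X*y, X/F; non-recursive: id
Introduce X': X -> idX', X' -> *yX' | /FX' | ε


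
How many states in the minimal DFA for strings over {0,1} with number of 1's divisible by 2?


Track (count of 1) mod 2: states 0..1, accept at 0
Minimal DFA: 2 states


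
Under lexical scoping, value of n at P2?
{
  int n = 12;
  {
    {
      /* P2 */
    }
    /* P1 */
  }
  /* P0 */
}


P2's block does not declare n; resolves to the enclosing declaration at depth 0
n = 12


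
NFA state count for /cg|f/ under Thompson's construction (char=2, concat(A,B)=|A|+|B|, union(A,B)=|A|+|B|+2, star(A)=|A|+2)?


Syntax tree has 3 char leaf(s), 1 union(s), 0 star(s)
chars contribute 3×2 = 6; each union adds +2; each star adds +2
Total: 6 + 2 + 0 = 8 states


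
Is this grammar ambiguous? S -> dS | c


right-linear, alternatives start with distinct terminals 'd' vs 'c': unique leftmost derivation
Unambiguous


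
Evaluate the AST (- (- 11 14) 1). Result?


Evaluate inner: (- 11 14) = -3
Evaluate root: (- -3 1) = -4
Result: -4


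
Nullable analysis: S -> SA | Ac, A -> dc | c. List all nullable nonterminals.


A nonterminal is nullable iff some alternative derives ε (directly, or every symbol in it is nullable)
Nullable: {}


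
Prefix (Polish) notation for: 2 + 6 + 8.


left-to-right (same/higher precedence on left): tree is (+ (+ 2 6) 8)
Prefix: + + 2 6 8


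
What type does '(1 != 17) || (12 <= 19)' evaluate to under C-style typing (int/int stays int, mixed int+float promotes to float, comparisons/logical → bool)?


Operand types: bool || bool
Rule: logical operators take bool operands and yield bool
Result type: bool


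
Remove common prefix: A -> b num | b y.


Common prefix: 'b'
Factored: A -> b A', A' -> num | y


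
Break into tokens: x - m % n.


Scan left to right, longest-match per lexeme
Tokens: ID(x), OP(-), ID(m), OP(%), ID(n)


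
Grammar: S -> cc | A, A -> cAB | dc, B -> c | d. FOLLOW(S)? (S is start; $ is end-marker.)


$ ∈ FOLLOW(S). For each A -> αBβ: add FIRST(β)\{ε} to FOLLOW(B); if β nullable, add FOLLOW(A).
FOLLOW(S) = {$}


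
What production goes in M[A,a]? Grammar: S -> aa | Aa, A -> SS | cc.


For [A, a]: 'a' ∈ FIRST(SS)
Entry: A -> SS


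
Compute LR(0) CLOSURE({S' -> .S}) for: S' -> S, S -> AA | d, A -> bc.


Start: S' -> .S
For each item with dot before a nonterminal B, add B -> .γ for every B-production
Closure: [S' -> .S, S -> .AA, S -> .d, A -> .bc]


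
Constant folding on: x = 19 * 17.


19 * 17 = 323 at compile time
Optimized: x = 323


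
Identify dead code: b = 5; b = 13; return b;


first assignment to b is overwritten before any read
Dead: 'b = 5'


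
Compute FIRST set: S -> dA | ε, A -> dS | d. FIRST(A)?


Per alternative of A: FIRST(dS) = {d}; FIRST(d) = {d}
FIRST(A) = {d}


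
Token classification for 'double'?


Pattern: reserved word
Type: KEYWORD


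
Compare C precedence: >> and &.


'>>' is shift (level 8); '&' is bitwise AND (level 5)
Higher level binds tighter
'>>' has higher precedence than '&'


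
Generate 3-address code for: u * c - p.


Break into single-operator statements:
t1 = u * c
t2 = t1 - p


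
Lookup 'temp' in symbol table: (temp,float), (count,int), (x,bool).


Lookup 'temp' → type float


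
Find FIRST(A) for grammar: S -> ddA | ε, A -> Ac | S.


Per alternative of A: FIRST(Ac) = {c, d}; FIRST(S) = {d, ε}
FIRST(A) = {c, d, ε}


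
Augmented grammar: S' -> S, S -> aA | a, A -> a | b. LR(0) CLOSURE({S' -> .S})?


Start: S' -> .S
For each item with dot before a nonterminal B, add B -> .γ for every B-production
Closure: [S' -> .S, S -> .aA, S -> .a]


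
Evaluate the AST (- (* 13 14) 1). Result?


Evaluate inner: (* 13 14) = 182
Evaluate root: (- 182 1) = 181
Result: 181


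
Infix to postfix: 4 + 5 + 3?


Left to right (same or higher precedence on left)
Postfix: 4 5 + 3 +


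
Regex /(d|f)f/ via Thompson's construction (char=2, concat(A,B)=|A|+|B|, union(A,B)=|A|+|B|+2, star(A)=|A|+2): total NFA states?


Syntax tree has 3 char leaf(s), 1 union(s), 0 star(s)
chars contribute 3×2 = 6; each union adds +2; each star adds +2
Total: 6 + 2 + 0 = 8 states


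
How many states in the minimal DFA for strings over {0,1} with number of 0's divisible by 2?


Track (count of 0) mod 2: states 0..1, accept at 0
Minimal DFA: 2 states


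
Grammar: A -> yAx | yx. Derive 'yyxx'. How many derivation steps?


Derivation: A => yAx => yyxx
Steps: 2


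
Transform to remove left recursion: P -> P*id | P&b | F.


Left-recursive alternatives: P*id, P&b; non-recursive: F
Introduce P': P -> FP', P' -> *idP' | &bP' | ε


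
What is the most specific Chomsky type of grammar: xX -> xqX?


LHS has context (more than one symbol) and |LHS| ≤ |RHS|
Classification: Type 1 (Context-Sensitive)


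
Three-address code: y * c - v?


Break into single-operator statements:
t1 = y * c
t2 = t1 - v


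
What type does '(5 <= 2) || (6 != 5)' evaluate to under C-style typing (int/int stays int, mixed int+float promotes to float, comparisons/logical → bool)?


Operand types: bool || bool
Rule: logical operators take bool operands and yield bool
Result type: bool


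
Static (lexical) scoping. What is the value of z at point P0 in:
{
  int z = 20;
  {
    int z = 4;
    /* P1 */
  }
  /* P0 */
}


z declared in the same block as P0
z = 20


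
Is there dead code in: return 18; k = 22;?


statement follows a return and is unreachable
Dead: 'k = 22'


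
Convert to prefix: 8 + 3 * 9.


'*' binds tighter: tree is (+ 8 (* 3 9))
Prefix: + 8 * 3 9


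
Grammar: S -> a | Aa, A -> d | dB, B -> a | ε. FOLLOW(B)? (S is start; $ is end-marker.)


$ ∈ FOLLOW(S). For each A -> αBβ: add FIRST(β)\{ε} to FOLLOW(B); if β nullable, add FOLLOW(A).
FOLLOW(B) = {a}


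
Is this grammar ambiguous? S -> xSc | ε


balanced x^n…c^n: each string has a unique parse
Unambiguous


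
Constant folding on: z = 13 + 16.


13 + 16 = 29 at compile time
Optimized: z = 29


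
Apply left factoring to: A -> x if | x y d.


Common prefix: 'x'
Factored: A -> x A', A' -> if | y d


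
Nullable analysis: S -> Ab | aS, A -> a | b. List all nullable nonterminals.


A nonterminal is nullable iff some alternative derives ε (directly, or every symbol in it is nullable)
Nullable: {}


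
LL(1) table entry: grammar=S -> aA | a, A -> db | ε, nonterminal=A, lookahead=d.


For [A, d]: 'd' ∈ FIRST(db)
Entry: A -> db


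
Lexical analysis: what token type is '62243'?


Pattern: digits only
Type: INTEGER_LITERAL


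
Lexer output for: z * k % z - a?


Scan left to right, longest-match per lexeme
Tokens: ID(z), OP(*), ID(k), OP(%), ID(z), OP(-), ID(a)


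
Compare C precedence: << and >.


'<<' is shift (level 8); '>' is relational (level 7)
Higher level binds tighter
'<<' has higher precedence than '>'


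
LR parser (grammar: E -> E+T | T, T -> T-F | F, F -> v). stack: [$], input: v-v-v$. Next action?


no handle on stack; shift 'v'
Action: shift


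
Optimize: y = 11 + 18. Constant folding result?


11 + 18 = 29 at compile time
Optimized: y = 29


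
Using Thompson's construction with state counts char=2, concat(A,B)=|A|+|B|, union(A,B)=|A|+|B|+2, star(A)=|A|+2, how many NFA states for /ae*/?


Syntax tree has 2 char leaf(s), 0 union(s), 1 star(s)
chars contribute 2×2 = 4; each union adds +2; each star adds +2
Total: 4 + 0 + 2 = 6 states


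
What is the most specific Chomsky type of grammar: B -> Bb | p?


Left-linear: every RHS is a terminal or one nonterminal followed by a terminal
Classification: Type 3 (Regular)


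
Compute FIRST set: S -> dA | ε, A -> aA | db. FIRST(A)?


Per alternative of A: FIRST(aA) = {a}; FIRST(db) = {d}
FIRST(A) = {a, d}


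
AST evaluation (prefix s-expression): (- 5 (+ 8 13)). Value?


Evaluate inner: (+ 8 13) = 21
Evaluate root: (- 5 21) = -16
Result: -16


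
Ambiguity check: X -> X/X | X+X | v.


'v/v+v' has two parse trees (no precedence encoded between / and +)
Ambiguous


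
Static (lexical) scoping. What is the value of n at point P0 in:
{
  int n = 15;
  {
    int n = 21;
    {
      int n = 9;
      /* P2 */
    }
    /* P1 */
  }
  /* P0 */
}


n declared in the same block as P0
n = 15


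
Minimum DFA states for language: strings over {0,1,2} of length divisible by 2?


Track length mod 2: states 0..1, accept at 0
Minimal DFA: 2 states


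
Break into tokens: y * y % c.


Scan left to right, longest-match per lexeme
Tokens: ID(y), OP(*), ID(y), OP(%), ID(c)


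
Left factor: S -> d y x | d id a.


Common prefix: 'd'
Factored: S -> d S', S' -> y x | id a


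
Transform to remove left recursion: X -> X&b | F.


Left-recursive alternatives: X&b; non-recursive: F
Introduce X': X -> FX', X' -> &bX' | ε


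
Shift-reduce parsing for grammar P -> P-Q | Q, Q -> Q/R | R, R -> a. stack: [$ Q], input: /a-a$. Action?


shift '/' to continue Q -> Q/R
Action: shift


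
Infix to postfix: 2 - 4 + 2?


Left to right (same or higher precedence on left)
Postfix: 2 4 - 2 +


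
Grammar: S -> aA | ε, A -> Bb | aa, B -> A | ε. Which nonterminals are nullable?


A nonterminal is nullable iff some alternative derives ε (directly, or every symbol in it is nullable)
Nullable: {B, S}


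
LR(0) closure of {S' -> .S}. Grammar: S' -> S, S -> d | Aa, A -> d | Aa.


Start: S' -> .S
For each item with dot before a nonterminal B, add B -> .γ for every B-production
Closure: [S' -> .S, S -> .d, S -> .Aa, A -> .d, A -> .Aa]


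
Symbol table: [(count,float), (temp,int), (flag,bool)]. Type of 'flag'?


Lookup 'flag' → type bool


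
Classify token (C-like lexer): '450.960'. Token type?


Pattern: digits with a decimal point
Type: FLOAT_LITERAL


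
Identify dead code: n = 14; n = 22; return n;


first assignment to n is overwritten before any read
Dead: 'n = 14'


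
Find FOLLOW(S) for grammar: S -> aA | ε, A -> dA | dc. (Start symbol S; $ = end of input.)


$ ∈ FOLLOW(S). For each A -> αBβ: add FIRST(β)\{ε} to FOLLOW(B); if β nullable, add FOLLOW(A).
FOLLOW(S) = {$}


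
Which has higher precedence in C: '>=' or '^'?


'>=' is relational (level 7); '^' is bitwise XOR (level 4)
Higher level binds tighter
'>=' has higher precedence than '^'


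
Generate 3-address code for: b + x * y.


Break into single-operator statements:
t1 = x * y
t2 = b + t1


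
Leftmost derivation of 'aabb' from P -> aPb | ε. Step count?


Derivation: P => aPb => aaPbb => aabb
Steps: 3


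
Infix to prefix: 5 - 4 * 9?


'*' binds tighter: tree is (- 5 (* 4 9))
Prefix: - 5 * 4 9


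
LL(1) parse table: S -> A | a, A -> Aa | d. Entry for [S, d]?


For [S, d]: 'd' ∈ FIRST(A)
Entry: S -> A


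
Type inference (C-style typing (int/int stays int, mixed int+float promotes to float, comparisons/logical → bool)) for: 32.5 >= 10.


Operand types: float >= int
Rule: comparison yields bool
Result type: bool


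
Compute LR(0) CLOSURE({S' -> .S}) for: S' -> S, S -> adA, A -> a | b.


Start: S' -> .S
For each item with dot before a nonterminal B, add B -> .γ for every B-production
Closure: [S' -> .S, S -> .adA]


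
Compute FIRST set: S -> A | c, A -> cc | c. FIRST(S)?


Per alternative of S: FIRST(A) = {c}; FIRST(c) = {c}
FIRST(S) = {c}


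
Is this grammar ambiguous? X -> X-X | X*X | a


'a-a*a' has two parse trees (no precedence encoded between - and *)
Ambiguous


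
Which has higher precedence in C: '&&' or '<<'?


'<<' is shift (level 8); '&&' is logical AND (level 2)
Higher level binds tighter
'<<' has higher precedence than '&&'


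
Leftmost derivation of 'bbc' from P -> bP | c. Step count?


Derivation: P => bP => bbP => bbc
Steps: 3


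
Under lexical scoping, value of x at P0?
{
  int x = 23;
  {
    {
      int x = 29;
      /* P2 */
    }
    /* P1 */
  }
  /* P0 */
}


x declared in the same block as P0
x = 23


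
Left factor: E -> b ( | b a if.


Common prefix: 'b'
Factored: E -> b E', E' -> ( | a if


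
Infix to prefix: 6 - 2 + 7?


left-to-right (same/higher precedence on left): tree is (+ (- 6 2) 7)
Prefix: + - 6 2 7


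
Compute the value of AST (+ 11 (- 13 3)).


Evaluate inner: (- 13 3) = 10
Evaluate root: (+ 11 10) = 21
Result: 21


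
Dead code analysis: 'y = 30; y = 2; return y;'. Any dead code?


first assignment to y is overwritten before any read
Dead: 'y = 30'


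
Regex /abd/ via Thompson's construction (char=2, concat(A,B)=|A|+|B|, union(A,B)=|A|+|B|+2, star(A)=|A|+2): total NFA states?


Syntax tree has 3 char leaf(s), 0 union(s), 0 star(s)
chars contribute 3×2 = 6; each union adds +2; each star adds +2
Total: 6 + 0 + 0 = 6 states


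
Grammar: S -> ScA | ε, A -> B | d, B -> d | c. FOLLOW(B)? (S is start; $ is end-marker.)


$ ∈ FOLLOW(S). For each A -> αBβ: add FIRST(β)\{ε} to FOLLOW(B); if β nullable, add FOLLOW(A).
FOLLOW(B) = {$, c}


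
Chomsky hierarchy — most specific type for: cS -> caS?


LHS has context (more than one symbol) and |LHS| ≤ |RHS|
Classification: Type 1 (Context-Sensitive)


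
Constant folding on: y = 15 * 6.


15 * 6 = 90 at compile time
Optimized: y = 90


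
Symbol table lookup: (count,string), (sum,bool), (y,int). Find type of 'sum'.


Lookup 'sum' → type bool


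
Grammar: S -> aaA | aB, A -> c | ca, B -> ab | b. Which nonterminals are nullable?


A nonterminal is nullable iff some alternative derives ε (directly, or every symbol in it is nullable)
Nullable: {}


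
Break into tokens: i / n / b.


Scan left to right, longest-match per lexeme
Tokens: ID(i), OP(/), ID(n), OP(/), ID(b)


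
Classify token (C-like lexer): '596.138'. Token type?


Pattern: digits with a decimal point
Type: FLOAT_LITERAL


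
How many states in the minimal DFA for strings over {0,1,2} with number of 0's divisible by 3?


Track (count of 0) mod 3: states 0..2, accept at 0
Minimal DFA: 3 states


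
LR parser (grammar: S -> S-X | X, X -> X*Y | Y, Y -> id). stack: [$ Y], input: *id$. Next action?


'Y' (not preceded by X*) is the handle for X -> Y
Action: reduce (X -> Y)


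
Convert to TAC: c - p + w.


Break into single-operator statements:
t1 = c - p
t2 = t1 + w


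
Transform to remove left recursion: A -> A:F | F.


Left-recursive alternatives: A:F; non-recursive: F
Introduce A': A -> FA', A' -> :FA' | ε


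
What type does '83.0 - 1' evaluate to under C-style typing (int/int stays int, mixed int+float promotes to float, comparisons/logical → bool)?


Operand types: float - int
Rule: mixed int/float promotes to float; int/int stays int
Result type: float


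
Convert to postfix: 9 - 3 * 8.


* has higher precedence, evaluate 3*8 first
Postfix: 9 3 8 * -


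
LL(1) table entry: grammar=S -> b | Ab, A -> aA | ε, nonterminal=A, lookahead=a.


For [A, a]: 'a' ∈ FIRST(aA)
Entry: A -> aA


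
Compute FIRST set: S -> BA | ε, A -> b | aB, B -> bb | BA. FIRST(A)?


Per alternative of A: FIRST(b) = {b}; FIRST(aB) = {a}
FIRST(A) = {a, b}


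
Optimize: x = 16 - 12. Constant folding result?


16 - 12 = 4 at compile time
Optimized: x = 4


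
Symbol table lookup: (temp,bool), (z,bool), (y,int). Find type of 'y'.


Lookup 'y' → type int


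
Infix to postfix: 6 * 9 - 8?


Left to right (same or higher precedence on left)
Postfix: 6 9 * 8 -


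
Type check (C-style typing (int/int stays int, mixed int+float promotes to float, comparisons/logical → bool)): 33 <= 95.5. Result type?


Operand types: int <= float
Rule: comparison yields bool
Result type: bool


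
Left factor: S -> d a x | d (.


Common prefix: 'd'
Factored: S -> d S', S' -> a x | (


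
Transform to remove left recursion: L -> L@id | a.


Left-recursive alternatives: L@id; non-recursive: a
Introduce L': L -> aL', L' -> @idL' | ε


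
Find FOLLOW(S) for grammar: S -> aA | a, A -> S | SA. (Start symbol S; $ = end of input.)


$ ∈ FOLLOW(S). For each A -> αBβ: add FIRST(β)\{ε} to FOLLOW(B); if β nullable, add FOLLOW(A).
FOLLOW(S) = {$, a}


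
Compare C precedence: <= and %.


'%' is multiplicative (level 10); '<=' is relational (level 7)
Higher level binds tighter
'%' has higher precedence than '<='


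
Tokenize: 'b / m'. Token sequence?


Scan left to right, longest-match per lexeme
Tokens: ID(b), OP(/), ID(m)


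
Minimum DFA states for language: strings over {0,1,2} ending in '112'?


Track the longest suffix of input matching a prefix of '112': 4 classes (prefixes of length 0..3)
Minimal DFA: 4 states


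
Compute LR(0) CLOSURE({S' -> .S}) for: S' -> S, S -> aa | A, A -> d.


Start: S' -> .S
For each item with dot before a nonterminal B, add B -> .γ for every B-production
Closure: [S' -> .S, S -> .aa, S -> .A, A -> .d]


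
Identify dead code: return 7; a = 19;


statement follows a return and is unreachable
Dead: 'a = 19'


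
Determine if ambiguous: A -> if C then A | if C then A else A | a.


dangling else: 'if C then if C then a else a' parses two ways
Ambiguous


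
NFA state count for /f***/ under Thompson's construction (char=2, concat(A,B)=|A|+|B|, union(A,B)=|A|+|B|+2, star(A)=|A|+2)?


Syntax tree has 1 char leaf(s), 0 union(s), 3 star(s)
chars contribute 1×2 = 2; each union adds +2; each star adds +2
Total: 2 + 0 + 6 = 8 states


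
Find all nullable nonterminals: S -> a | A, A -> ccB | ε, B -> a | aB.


A nonterminal is nullable iff some alternative derives ε (directly, or every symbol in it is nullable)
Nullable: {A, S}


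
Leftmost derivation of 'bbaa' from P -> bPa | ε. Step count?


Derivation: P => bPa => bbPaa => bbaa
Steps: 3


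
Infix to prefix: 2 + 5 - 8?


left-to-right (same/higher precedence on left): tree is (- (+ 2 5) 8)
Prefix: - + 2 5 8


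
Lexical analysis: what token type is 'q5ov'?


Pattern: letter/underscore followed by alphanumerics, not a keyword
Type: IDENTIFIER


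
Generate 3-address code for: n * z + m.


Break into single-operator statements:
t1 = n * z
t2 = t1 + m


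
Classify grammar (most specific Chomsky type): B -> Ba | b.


Left-linear: every RHS is a terminal or one nonterminal followed by a terminal
Classification: Type 3 (Regular)


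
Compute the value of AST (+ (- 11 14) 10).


Evaluate inner: (- 11 14) = -3
Evaluate root: (+ -3 10) = 7
Result: 7


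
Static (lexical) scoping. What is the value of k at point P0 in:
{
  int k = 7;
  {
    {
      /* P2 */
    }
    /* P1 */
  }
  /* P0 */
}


k declared in the same block as P0
k = 7


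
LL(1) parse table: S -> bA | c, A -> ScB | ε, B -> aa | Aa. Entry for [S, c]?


For [S, c]: 'c' ∈ FIRST(c)
Entry: S -> c


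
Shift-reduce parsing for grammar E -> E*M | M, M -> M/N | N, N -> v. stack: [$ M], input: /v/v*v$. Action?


shift '/' to continue M -> M/N
Action: shift


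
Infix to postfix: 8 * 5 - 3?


Left to right (same or higher precedence on left)
Postfix: 8 5 * 3 -


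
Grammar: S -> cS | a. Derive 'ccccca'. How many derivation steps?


Derivation: S => cS => ccS => cccS => ccccS => cccccS => ccccca
Steps: 6


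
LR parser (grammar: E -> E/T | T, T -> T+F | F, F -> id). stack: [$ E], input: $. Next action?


start symbol E on stack, input exhausted
Action: accept


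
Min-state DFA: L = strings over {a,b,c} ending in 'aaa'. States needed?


Track the longest suffix of input matching a prefix of 'aaa': 4 classes (prefixes of length 0..3)
Minimal DFA: 4 states


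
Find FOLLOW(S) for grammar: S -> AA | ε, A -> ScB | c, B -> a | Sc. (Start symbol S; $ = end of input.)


$ ∈ FOLLOW(S). For each A -> αBβ: add FIRST(β)\{ε} to FOLLOW(B); if β nullable, add FOLLOW(A).
FOLLOW(S) = {$, c}


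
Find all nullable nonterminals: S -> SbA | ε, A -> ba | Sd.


A nonterminal is nullable iff some alternative derives ε (directly, or every symbol in it is nullable)
Nullable: {S}


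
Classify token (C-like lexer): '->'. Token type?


Pattern: operator symbol
Type: OPERATOR


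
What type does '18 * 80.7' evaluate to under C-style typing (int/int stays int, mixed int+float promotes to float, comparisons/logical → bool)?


Operand types: int * float
Rule: mixed int/float promotes to float; int/int stays int
Result type: float


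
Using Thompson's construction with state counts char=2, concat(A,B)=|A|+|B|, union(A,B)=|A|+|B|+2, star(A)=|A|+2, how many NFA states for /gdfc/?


Syntax tree has 4 char leaf(s), 0 union(s), 0 star(s)
chars contribute 4×2 = 8; each union adds +2; each star adds +2
Total: 8 + 0 + 0 = 8 states


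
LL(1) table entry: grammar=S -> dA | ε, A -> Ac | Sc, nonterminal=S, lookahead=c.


For [S, c]: ε is nullable and 'c' ∈ FOLLOW(S)
Entry: S -> ε


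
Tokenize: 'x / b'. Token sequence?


Scan left to right, longest-match per lexeme
Tokens: ID(x), OP(/), ID(b)


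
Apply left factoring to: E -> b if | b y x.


Common prefix: 'b'
Factored: E -> b E', E' -> if | y x


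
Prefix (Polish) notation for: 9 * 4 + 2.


left-to-right (same/higher precedence on left): tree is (+ (* 9 4) 2)
Prefix: + * 9 4 2


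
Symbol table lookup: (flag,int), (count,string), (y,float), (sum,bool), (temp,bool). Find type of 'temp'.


Lookup 'temp' → type bool


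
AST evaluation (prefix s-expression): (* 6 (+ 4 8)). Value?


Evaluate inner: (+ 4 8) = 12
Evaluate root: (* 6 12) = 72
Result: 72


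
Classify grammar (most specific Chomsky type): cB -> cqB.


LHS has context (more than one symbol) and |LHS| ≤ |RHS|
Classification: Type 1 (Context-Sensitive)


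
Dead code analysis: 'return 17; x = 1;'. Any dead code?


statement follows a return and is unreachable
Dead: 'x = 1'


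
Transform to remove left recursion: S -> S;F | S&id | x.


Left-recursive alternatives: S;F, S&id; non-recursive: x
Introduce S': S -> xS', S' -> ;FS' | &idS' | ε


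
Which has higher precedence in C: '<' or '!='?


'<' is relational (level 7); '!=' is equality (level 6)
Higher level binds tighter
'<' has higher precedence than '!='


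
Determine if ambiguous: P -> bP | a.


right-linear, alternatives start with distinct terminals 'b' vs 'a': unique leftmost derivation
Unambiguous


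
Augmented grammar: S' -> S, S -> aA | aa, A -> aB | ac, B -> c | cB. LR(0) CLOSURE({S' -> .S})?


Start: S' -> .S
For each item with dot before a nonterminal B, add B -> .γ for every B-production
Closure: [S' -> .S, S -> .aA, S -> .aa]


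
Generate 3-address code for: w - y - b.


Break into single-operator statements:
t1 = w - y
t2 = t1 - b


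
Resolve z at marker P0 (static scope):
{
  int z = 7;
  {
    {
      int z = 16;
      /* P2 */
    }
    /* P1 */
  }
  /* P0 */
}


z declared in the same block as P0
z = 7


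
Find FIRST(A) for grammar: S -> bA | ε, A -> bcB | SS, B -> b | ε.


Per alternative of A: FIRST(bcB) = {b}; FIRST(SS) = {b, ε}
FIRST(A) = {b, ε}


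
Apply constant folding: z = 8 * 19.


8 * 19 = 152 at compile time
Optimized: z = 152


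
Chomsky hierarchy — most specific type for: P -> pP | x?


Right-linear: every RHS is a terminal or a terminal followed by one nonterminal
Classification: Type 3 (Regular)


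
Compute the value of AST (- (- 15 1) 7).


Evaluate inner: (- 15 1) = 14
Evaluate root: (- 14 7) = 7
Result: 7


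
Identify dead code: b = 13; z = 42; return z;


b is assigned but never read
Dead: 'b = 13'


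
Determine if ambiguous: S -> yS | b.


right-linear, alternatives start with distinct terminals 'y' vs 'b': unique leftmost derivation
Unambiguous


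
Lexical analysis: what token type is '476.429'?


Pattern: digits with a decimal point
Type: FLOAT_LITERAL


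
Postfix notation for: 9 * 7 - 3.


Left to right (same or higher precedence on left)
Postfix: 9 7 * 3 -


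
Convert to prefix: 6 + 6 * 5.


'*' binds tighter: tree is (+ 6 (* 6 5))
Prefix: + 6 * 6 5


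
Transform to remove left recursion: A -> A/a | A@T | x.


Left-recursive alternatives: A/a, A@T; non-recursive: x
Introduce A': A -> xA', A' -> /aA' | @TA' | ε


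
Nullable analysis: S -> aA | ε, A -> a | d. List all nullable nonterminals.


A nonterminal is nullable iff some alternative derives ε (directly, or every symbol in it is nullable)
Nullable: {S}


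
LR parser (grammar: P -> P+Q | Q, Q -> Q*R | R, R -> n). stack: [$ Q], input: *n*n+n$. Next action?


shift '*' to continue Q -> Q*R
Action: shift


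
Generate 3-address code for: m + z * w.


Break into single-operator statements:
t1 = z * w
t2 = m + t1


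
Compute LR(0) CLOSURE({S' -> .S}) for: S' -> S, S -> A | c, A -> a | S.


Start: S' -> .S
For each item with dot before a nonterminal B, add B -> .γ for every B-production
Closure: [S' -> .S, S -> .A, S -> .c, A -> .a, A -> .S]


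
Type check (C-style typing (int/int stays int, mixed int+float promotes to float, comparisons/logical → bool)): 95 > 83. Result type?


Operand types: int > int
Rule: comparison yields bool
Result type: bool


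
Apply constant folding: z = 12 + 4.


12 + 4 = 16 at compile time
Optimized: z = 16


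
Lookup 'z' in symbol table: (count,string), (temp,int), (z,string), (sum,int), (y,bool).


Lookup 'z' → type string


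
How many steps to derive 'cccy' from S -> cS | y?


Derivation: S => cS => ccS => cccS => cccy
Steps: 4


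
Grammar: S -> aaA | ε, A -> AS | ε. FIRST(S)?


Per alternative of S: FIRST(aaA) = {a}; FIRST(ε) = {ε}
FIRST(S) = {a, ε}


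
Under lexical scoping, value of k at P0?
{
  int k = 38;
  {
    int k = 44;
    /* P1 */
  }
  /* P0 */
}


k declared in the same block as P0
k = 38


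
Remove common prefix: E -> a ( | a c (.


Common prefix: 'a'
Factored: E -> a E', E' -> ( | c (


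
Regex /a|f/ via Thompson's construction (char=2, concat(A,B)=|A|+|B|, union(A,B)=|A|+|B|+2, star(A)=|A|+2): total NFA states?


Syntax tree has 2 char leaf(s), 1 union(s), 0 star(s)
chars contribute 2×2 = 4; each union adds +2; each star adds +2
Total: 4 + 2 + 0 = 6 states


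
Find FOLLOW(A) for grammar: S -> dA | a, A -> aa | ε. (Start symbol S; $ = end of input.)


$ ∈ FOLLOW(S). For each A -> αBβ: add FIRST(β)\{ε} to FOLLOW(B); if β nullable, add FOLLOW(A).
FOLLOW(A) = {$}


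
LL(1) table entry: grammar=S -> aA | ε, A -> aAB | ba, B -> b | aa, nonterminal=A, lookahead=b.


For [A, b]: 'b' ∈ FIRST(ba)
Entry: A -> ba


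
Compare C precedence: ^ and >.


'>' is relational (level 7); '^' is bitwise XOR (level 4)
Higher level binds tighter
'>' has higher precedence than '^'


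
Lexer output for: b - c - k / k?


Scan left to right, longest-match per lexeme
Tokens: ID(b), OP(-), ID(c), OP(-), ID(k), OP(/), ID(k)


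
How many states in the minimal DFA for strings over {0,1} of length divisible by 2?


Track length mod 2: states 0..1, accept at 0
Minimal DFA: 2 states


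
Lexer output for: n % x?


Scan left to right, longest-match per lexeme
Tokens: ID(n), OP(%), ID(x)


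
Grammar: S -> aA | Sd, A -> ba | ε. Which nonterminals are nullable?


A nonterminal is nullable iff some alternative derives ε (directly, or every symbol in it is nullable)
Nullable: {A}


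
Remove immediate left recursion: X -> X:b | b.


Left-recursive alternatives: X:b; non-recursive: b
Introduce X': X -> bX', X' -> :bX' | ε


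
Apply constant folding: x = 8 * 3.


8 * 3 = 24 at compile time
Optimized: x = 24


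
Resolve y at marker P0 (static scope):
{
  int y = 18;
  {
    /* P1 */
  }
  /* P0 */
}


y declared in the same block as P0
y = 18


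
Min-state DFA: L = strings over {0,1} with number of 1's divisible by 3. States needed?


Track (count of 1) mod 3: states 0..2, accept at 0
Minimal DFA: 3 states


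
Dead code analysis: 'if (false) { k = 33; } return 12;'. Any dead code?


condition is constant false, so the whole block is unreachable
Dead: 'if (false) { k = 33; }'


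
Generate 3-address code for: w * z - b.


Break into single-operator statements:
t1 = w * z
t2 = t1 - b


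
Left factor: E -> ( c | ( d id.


Common prefix: '('
Factored: E -> ( E', E' -> c | d id


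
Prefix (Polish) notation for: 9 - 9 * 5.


'*' binds tighter: tree is (- 9 (* 9 5))
Prefix: - 9 * 9 5


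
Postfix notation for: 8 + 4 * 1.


* has higher precedence, evaluate 4*1 first
Postfix: 8 4 1 * +


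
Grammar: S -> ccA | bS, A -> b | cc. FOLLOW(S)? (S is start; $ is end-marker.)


$ ∈ FOLLOW(S). For each A -> αBβ: add FIRST(β)\{ε} to FOLLOW(B); if β nullable, add FOLLOW(A).
FOLLOW(S) = {$}


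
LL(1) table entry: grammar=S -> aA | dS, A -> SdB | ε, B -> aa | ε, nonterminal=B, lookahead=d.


For [B, d]: ε is nullable and 'd' ∈ FOLLOW(B)
Entry: B -> ε


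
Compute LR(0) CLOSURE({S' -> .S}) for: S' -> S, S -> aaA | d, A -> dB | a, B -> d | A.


Start: S' -> .S
For each item with dot before a nonterminal B, add B -> .γ for every B-production
Closure: [S' -> .S, S -> .aaA, S -> .d]


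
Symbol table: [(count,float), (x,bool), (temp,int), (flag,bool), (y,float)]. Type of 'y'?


Lookup 'y' → type float


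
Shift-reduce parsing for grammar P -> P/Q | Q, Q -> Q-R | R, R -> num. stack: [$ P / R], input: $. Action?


'R' (not preceded by Q-) is the handle for Q -> R
Action: reduce (Q -> R)


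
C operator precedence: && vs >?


'>' is relational (level 7); '&&' is logical AND (level 2)
Higher level binds tighter
'>' has higher precedence than '&&'


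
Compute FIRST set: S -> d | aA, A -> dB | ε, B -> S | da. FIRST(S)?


Per alternative of S: FIRST(d) = {d}; FIRST(aA) = {a}
FIRST(S) = {a, d}


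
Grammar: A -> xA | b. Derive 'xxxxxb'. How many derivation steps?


Derivation: A => xA => xxA => xxxA => xxxxA => xxxxxA => xxxxxb
Steps: 6


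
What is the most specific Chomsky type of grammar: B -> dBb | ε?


Single nonterminal LHS, but d^n b^n is not regular
Classification: Type 2 (Context-Free)


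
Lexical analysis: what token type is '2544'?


Pattern: digits only
Type: INTEGER_LITERAL


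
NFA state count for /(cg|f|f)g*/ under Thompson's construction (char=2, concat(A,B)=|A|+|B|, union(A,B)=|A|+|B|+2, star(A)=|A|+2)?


Syntax tree has 5 char leaf(s), 2 union(s), 1 star(s)
chars contribute 5×2 = 10; each union adds +2; each star adds +2
Total: 10 + 4 + 2 = 16 states


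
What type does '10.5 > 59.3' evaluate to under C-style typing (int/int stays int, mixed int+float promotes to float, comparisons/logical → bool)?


Operand types: float > float
Rule: comparison yields bool
Result type: bool


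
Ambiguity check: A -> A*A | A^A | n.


'n*n^n' has two parse trees (no precedence encoded between * and ^)
Ambiguous


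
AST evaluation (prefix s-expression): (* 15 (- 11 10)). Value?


Evaluate inner: (- 11 10) = 1
Evaluate root: (* 15 1) = 15
Result: 15


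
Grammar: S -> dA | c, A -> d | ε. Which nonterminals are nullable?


A nonterminal is nullable iff some alternative derives ε (directly, or every symbol in it is nullable)
Nullable: {A}


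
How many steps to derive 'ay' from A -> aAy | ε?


Derivation: A => aAy => ay
Steps: 2


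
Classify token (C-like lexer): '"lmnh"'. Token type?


Pattern: double-quoted sequence
Type: STRING_LITERAL


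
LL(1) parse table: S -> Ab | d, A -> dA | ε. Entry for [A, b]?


For [A, b]: ε is nullable and 'b' ∈ FOLLOW(A)
Entry: A -> ε


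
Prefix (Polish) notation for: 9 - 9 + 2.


left-to-right (same/higher precedence on left): tree is (+ (- 9 9) 2)
Prefix: + - 9 9 2


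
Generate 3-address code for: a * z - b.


Break into single-operator statements:
t1 = a * z
t2 = t1 - b


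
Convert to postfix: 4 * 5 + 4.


Left to right (same or higher precedence on left)
Postfix: 4 5 * 4 +


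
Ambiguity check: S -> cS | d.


right-linear, alternatives start with distinct terminals 'c' vs 'd': unique leftmost derivation
Unambiguous


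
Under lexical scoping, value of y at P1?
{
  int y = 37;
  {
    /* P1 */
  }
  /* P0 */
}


P1's block does not declare y; resolves to the enclosing declaration at depth 0
y = 37


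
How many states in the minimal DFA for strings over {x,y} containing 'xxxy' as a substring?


KMP-style automaton: 4 progress states + 1 absorbing accept = 5
Minimal DFA: 5 states


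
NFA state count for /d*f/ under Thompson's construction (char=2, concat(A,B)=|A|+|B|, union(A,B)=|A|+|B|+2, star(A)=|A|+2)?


Syntax tree has 2 char leaf(s), 0 union(s), 1 star(s)
chars contribute 2×2 = 4; each union adds +2; each star adds +2
Total: 4 + 0 + 2 = 6 states
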